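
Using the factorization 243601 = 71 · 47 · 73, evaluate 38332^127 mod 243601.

Mod 71: 38332 ≡ 63; by Fermat, exponent reduces to 127 mod 70 = 57; 63^57 ≡ 31 (mod 71).
Mod 47: 38332 ≡ 27; by Fermat, exponent reduces to 127 mod 46 = 35; 27^35 ≡ 36 (mod 47).
Mod 73: 38332 ≡ 7; by Fermat, exponent reduces to 127 mod 72 = 55; 7^55 ≡ 30 (mod 73).
Combine by CRT: x ≡ 31 (mod 71), x ≡ 36 (mod 47), x ≡ 30 (mod 73) ⇒ x ≡ 44122 (mod 243601).

44122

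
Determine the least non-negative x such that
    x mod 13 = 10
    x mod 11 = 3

From x ≡ 10 (mod 13) write x = 10 + 13t. Substituting into x ≡ 3 (mod 11) gives 13t ≡ 4 (mod 11), and since 2⁻¹ ≡ 6 (mod 11), t ≡ 2. Hence x ≡ 10 + 13·2 = 36 (mod 143).

36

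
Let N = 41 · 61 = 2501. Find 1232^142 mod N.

2177

Mod 41: 1232 ≡ 2; by Fermat, exponent reduces to 142 mod 40 = 22; 2^22 ≡ 4 (mod 41).
Mod 61: 1232 ≡ 12; by Fermat, exponent reduces to 142 mod 60 = 22; 12^22 ≡ 42 (mod 61).
Combine by CRT: x ≡ 4 (mod 41), x ≡ 42 (mod 61) ⇒ x ≡ 2177 (mod 2501).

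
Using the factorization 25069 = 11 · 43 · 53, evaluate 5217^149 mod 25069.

Mod 11: 5217 ≡ 3; by Fermat, exponent reduces to 149 mod 10 = 9; 3^9 ≡ 4 (mod 11).
Mod 43: 5217 ≡ 14; by Fermat, exponent reduces to 149 mod 42 = 23; 14^23 ≡ 24 (mod 43).
Mod 53: 5217 ≡ 23; by Fermat, exponent reduces to 149 mod 52 = 45; 23^45 ≡ 23 (mod 53).
Combine by CRT: x ≡ 4 (mod 11), x ≡ 24 (mod 43), x ≡ 23 (mod 53) ⇒ x ≡ 21223 (mod 25069).

21223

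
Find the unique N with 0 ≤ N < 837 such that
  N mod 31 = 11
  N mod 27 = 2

Combine the congruences pairwise.
From N ≡ 11 (mod 31) write N = 11 + 31t. Substituting into N ≡ 2 (mod 27) gives 31t ≡ 18 (mod 27), and since 4⁻¹ ≡ 7 (mod 27), t ≡ 18. Hence N ≡ 11 + 31·18 = 569 (mod 837).

569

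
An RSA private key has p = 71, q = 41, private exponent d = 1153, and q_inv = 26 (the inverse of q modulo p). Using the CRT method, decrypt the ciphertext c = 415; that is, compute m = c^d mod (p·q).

d_p = d mod (p−1) = 1153 mod 70 = 33; d_q = d mod (q−1) = 33.
m₁ = c^(d_p) mod p: c ≡ 60 (mod 71), and 60^33 mod 71 = 27.
m₂ = c^(d_q) mod q: c ≡ 5 (mod 41), and 5^33 mod 41 = 39.
h = q_inv·(m₁ − m₂) mod p = 26·(27 − 39) mod 71 = 43.
m = m₂ + h·q = 39 + 43·41 = 1802.

1802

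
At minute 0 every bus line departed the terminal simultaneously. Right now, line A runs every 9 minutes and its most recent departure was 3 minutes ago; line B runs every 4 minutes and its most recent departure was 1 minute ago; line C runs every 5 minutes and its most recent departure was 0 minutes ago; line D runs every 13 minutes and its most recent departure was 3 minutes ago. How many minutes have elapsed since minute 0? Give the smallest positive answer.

The moduli are pairwise coprime; N = 9·4·5·13 = 2340.
N/9 = 260; 260 ≡ 8 (mod 9); 8·8 ≡ 1, so inverse 8.
N/4 = 585; 585 ≡ 1 (mod 4), inverse 1.
N/5 = 468; 468 ≡ 3 (mod 5); 3·2 ≡ 1, so inverse 2.
N/13 = 180; 180 ≡ 11 (mod 13); 11·6 ≡ 1, so inverse 6.
t ≡ 3·260·8 + 1·585·1 + 0·468·2 + 3·180·6 = 10065.
10065 mod 2340 = 705.

705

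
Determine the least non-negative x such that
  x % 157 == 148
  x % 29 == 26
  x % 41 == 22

Combine the congruences pairwise.
From x ≡ 148 (mod 157) write x = 148 + 157t. Substituting into x ≡ 26 (mod 29) gives 157t ≡ 23 (mod 29), and since 12⁻¹ ≡ 17 (mod 29), t ≡ 14. Hence x ≡ 148 + 157·14 = 2346 (mod 4553).
From x ≡ 2346 (mod 4553) write x = 2346 + 4553t. Substituting into x ≡ 22 (mod 41) gives 4553t ≡ 13 (mod 41), and since 2⁻¹ ≡ 21 (mod 41), t ≡ 27. Hence x ≡ 2346 + 4553·27 = 125277 (mod 186673).

125277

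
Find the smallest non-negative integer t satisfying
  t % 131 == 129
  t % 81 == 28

4321

From t ≡ 129 (mod 131) write t = 129 + 131s. Substituting into t ≡ 28 (mod 81) gives 131s ≡ 61 (mod 81), and since 50⁻¹ ≡ 47 (mod 81), s ≡ 32. Hence t ≡ 129 + 131·32 = 4321 (mod 10611).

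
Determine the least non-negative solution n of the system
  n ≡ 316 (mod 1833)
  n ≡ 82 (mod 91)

gcd(1833, 91) = 13 and 13 | (82 − 316), so the pair is consistent; merging gives n ≡ 5815 (mod 12831), where 12831 = lcm(1833, 91).
The solution is unique modulo lcm(1833, 91) = 12831.

5815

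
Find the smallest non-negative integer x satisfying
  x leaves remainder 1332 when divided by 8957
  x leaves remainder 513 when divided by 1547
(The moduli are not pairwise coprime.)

Combine the congruences pairwise.
gcd(8957, 1547) = 13 and 13 | (513 − 1332), so the pair is consistent; merging gives x ≡ 1004516 (mod 1065883), where 1065883 = lcm(8957, 1547).
The solution is unique modulo lcm(8957, 1547) = 1065883.

1004516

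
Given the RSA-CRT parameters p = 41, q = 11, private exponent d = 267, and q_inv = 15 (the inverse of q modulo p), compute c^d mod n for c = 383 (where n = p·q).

d_p = d mod (p−1) = 267 mod 40 = 27; d_q = d mod (q−1) = 7.
m₁ = c^(d_p) mod p: c ≡ 14 (mod 41), and 14^27 mod 41 = 38.
m₂ = c^(d_q) mod q: c ≡ 9 (mod 11), and 9^7 mod 11 = 4.
h = q_inv·(m₁ − m₂) mod p = 15·(38 − 4) mod 41 = 18.
m = m₂ + h·q = 4 + 18·11 = 202.

202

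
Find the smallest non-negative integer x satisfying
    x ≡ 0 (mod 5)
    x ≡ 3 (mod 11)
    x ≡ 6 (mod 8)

The moduli are pairwise coprime; N = 5·11·8 = 440.
N/5 = 88; 88 ≡ 3 (mod 5); 3·2 ≡ 1, so inverse 2.
N/11 = 40; 40 ≡ 7 (mod 11); 7·8 ≡ 1, so inverse 8.
N/8 = 55; 55 ≡ 7 (mod 8); 7·7 ≡ 1, so inverse 7.
x ≡ 0·88·2 + 3·40·8 + 6·55·7 = 3270.
3270 mod 440 = 190.

190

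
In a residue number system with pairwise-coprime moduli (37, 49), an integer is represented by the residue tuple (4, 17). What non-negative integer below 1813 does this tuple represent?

115

Combine the congruences pairwise.
From x ≡ 4 (mod 37) write x = 4 + 37t. Substituting into x ≡ 17 (mod 49) gives 37t ≡ 13 (mod 49), and since 37⁻¹ ≡ 4 (mod 49), t ≡ 3. Hence x ≡ 4 + 37·3 = 115 (mod 1813).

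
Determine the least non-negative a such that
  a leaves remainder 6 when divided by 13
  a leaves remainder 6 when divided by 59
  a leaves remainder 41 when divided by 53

9210

From a ≡ 6 (mod 13) write a = 6 + 13t. Substituting into a ≡ 6 (mod 59) gives 13t ≡ 0 (mod 59), and since 13⁻¹ ≡ 50 (mod 59), t ≡ 0. Hence a ≡ 6 + 13·0 = 6 (mod 767).
From a ≡ 6 (mod 767) write a = 6 + 767t. Substituting into a ≡ 41 (mod 53) gives 767t ≡ 35 (mod 53), and since 25⁻¹ ≡ 17 (mod 53), t ≡ 12. Hence a ≡ 6 + 767·12 = 9210 (mod 40651).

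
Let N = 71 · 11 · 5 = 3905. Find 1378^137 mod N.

Mod 71: 1378 ≡ 29; by Fermat, exponent reduces to 137 mod 70 = 67; 29^67 ≡ 2 (mod 71).
Mod 11: 1378 ≡ 3; by Fermat, exponent reduces to 137 mod 10 = 7; 3^7 ≡ 9 (mod 11).
Mod 5: 1378 ≡ 3; by Fermat, exponent reduces to 137 mod 4 = 1; 3^1 ≡ 3 (mod 5).
Combine by CRT: x ≡ 2 (mod 71), x ≡ 9 (mod 11), x ≡ 3 (mod 5) ⇒ x ≡ 2913 (mod 3905).

2913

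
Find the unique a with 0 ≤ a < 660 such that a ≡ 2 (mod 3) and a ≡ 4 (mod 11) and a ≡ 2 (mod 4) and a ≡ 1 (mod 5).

Combine the congruences pairwise.
From a ≡ 2 (mod 3) write a = 2 + 3t. Substituting into a ≡ 4 (mod 11) gives 3t ≡ 2 (mod 11), and since 3⁻¹ ≡ 4 (mod 11), t ≡ 8. Hence a ≡ 2 + 3·8 = 26 (mod 33).
From a ≡ 26 (mod 33) write a = 26 + 33t. Substituting into a ≡ 2 (mod 4) gives 33t ≡ 0 (mod 4), and since 1⁻¹ ≡ 1 (mod 4), t ≡ 0. Hence a ≡ 26 + 33·0 = 26 (mod 132).
From a ≡ 26 (mod 132) write a = 26 + 132t. Substituting into a ≡ 1 (mod 5) gives 132t ≡ 0 (mod 5), and since 2⁻¹ ≡ 3 (mod 5), t ≡ 0. Hence a ≡ 26 + 132·0 = 26 (mod 660).

26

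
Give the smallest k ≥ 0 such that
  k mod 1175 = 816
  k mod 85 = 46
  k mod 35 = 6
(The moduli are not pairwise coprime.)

47816

gcd(1175, 85) = 5 and 5 | (46 − 816), so the pair is consistent; merging gives k ≡ 7866 (mod 19975), where 19975 = lcm(1175, 85).
gcd(19975, 35) = 5 and 5 | (6 − 7866), so the pair is consistent; merging gives k ≡ 47816 (mod 139825), where 139825 = lcm(19975, 35).
The solution is unique modulo lcm(1175, 85, 35) = 139825.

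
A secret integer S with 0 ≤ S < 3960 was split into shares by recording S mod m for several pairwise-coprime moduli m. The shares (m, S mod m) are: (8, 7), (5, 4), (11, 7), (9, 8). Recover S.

Combine the congruences pairwise.
From S ≡ 7 (mod 8) write S = 7 + 8t. Substituting into S ≡ 4 (mod 5) gives 8t ≡ 2 (mod 5), and since 3⁻¹ ≡ 2 (mod 5), t ≡ 4. Hence S ≡ 7 + 8·4 = 39 (mod 40).
From S ≡ 39 (mod 40) write S = 39 + 40t. Substituting into S ≡ 7 (mod 11) gives 40t ≡ 1 (mod 11), and since 7⁻¹ ≡ 8 (mod 11), t ≡ 8. Hence S ≡ 39 + 40·8 = 359 (mod 440).
From S ≡ 359 (mod 440) write S = 359 + 440t. Substituting into S ≡ 8 (mod 9) gives 440t ≡ 0 (mod 9), and since 8⁻¹ ≡ 8 (mod 9), t ≡ 0. Hence S ≡ 359 + 440·0 = 359 (mod 3960).

359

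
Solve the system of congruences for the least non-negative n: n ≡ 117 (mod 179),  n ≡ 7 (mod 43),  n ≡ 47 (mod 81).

310682

The moduli are pairwise coprime; M = 179·43·81 = 623457.
M/179 = 3483; 3483 ≡ 82 (mod 179); 82·155 ≡ 1, so inverse 155.
M/43 = 14499; 14499 ≡ 8 (mod 43); 8·27 ≡ 1, so inverse 27.
M/81 = 7697; 7697 ≡ 2 (mod 81); 2·41 ≡ 1, so inverse 41.
n ≡ 117·3483·155 + 7·14499·27 + 47·7697·41 = 80736635.
80736635 mod 623457 = 310682.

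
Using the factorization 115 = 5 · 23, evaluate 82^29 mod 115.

Mod 5: 82 ≡ 2; by Fermat, exponent reduces to 29 mod 4 = 1; 2^1 ≡ 2 (mod 5).
Mod 23: 82 ≡ 13; by Fermat, exponent reduces to 29 mod 22 = 7; 13^7 ≡ 9 (mod 23).
Combine by CRT: x ≡ 2 (mod 5), x ≡ 9 (mod 23) ⇒ x ≡ 32 (mod 115).

32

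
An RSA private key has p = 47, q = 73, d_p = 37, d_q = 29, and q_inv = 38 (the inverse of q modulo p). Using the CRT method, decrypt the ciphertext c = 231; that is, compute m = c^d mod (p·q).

2647

m₁ = c^(d_p) mod p: c ≡ 43 (mod 47), and 43^37 mod 47 = 15.
m₂ = c^(d_q) mod q: c ≡ 12 (mod 73), and 12^29 mod 73 = 19.
h = q_inv·(m₁ − m₂) mod p = 38·(15 − 19) mod 47 = 36.
m = m₂ + h·q = 19 + 36·73 = 2647.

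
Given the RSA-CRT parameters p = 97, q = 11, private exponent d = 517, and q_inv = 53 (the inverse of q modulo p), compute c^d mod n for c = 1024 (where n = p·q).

d_p = d mod (p−1) = 517 mod 96 = 37; d_q = d mod (q−1) = 7.
m₁ = c^(d_p) mod p: c ≡ 54 (mod 97), and 54^37 mod 97 = 43.
m₂ = c^(d_q) mod q: c ≡ 1 (mod 11), and 1^7 mod 11 = 1.
h = q_inv·(m₁ − m₂) mod p = 53·(43 − 1) mod 97 = 92.
m = m₂ + h·q = 1 + 92·11 = 1013.

1013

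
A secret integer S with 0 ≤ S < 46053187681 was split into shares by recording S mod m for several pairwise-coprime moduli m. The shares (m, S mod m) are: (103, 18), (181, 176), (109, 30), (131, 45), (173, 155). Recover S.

6660372654

The moduli are pairwise coprime; N = 103·181·109·131·173 = 46053187681.
N/103 = 447118327; 447118327 ≡ 65 (mod 103); 65·84 ≡ 1, so inverse 84.
N/181 = 254437501; 254437501 ≡ 9 (mod 181); 9·161 ≡ 1, so inverse 161.
N/109 = 422506309; 422506309 ≡ 73 (mod 109); 73·3 ≡ 1, so inverse 3.
N/131 = 351551051; 351551051 ≡ 106 (mod 131); 106·110 ≡ 1, so inverse 110.
N/173 = 266203397; 266203397 ≡ 166 (mod 173); 166·74 ≡ 1, so inverse 74.
S ≡ 18·447118327·84 + 176·254437501·161 + 30·422506309·3 + 45·351551051·110 + 155·266203397·74 = 12717340172610.
12717340172610 mod 46053187681 = 6660372654.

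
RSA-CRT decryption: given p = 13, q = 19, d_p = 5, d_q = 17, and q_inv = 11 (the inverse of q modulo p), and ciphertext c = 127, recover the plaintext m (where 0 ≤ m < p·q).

m₁ = c^(d_p) mod p: c ≡ 10 (mod 13), and 10^5 mod 13 = 4.
m₂ = c^(d_q) mod q: c ≡ 13 (mod 19), and 13^17 mod 19 = 3.
h = q_inv·(m₁ − m₂) mod p = 11·(4 − 3) mod 13 = 11.
m = m₂ + h·q = 3 + 11·19 = 212.

212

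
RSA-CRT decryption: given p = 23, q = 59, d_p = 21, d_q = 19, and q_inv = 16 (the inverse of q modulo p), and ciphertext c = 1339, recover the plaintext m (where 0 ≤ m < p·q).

m₁ = c^(d_p) mod p: c ≡ 5 (mod 23), and 5^21 mod 23 = 14.
m₂ = c^(d_q) mod q: c ≡ 41 (mod 59), and 41^19 mod 59 = 27.
h = q_inv·(m₁ − m₂) mod p = 16·(14 − 27) mod 23 = 22.
m = m₂ + h·q = 27 + 22·59 = 1325.

1325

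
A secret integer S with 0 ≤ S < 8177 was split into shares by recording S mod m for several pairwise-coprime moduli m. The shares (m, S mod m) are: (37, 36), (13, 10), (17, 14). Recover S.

From S ≡ 36 (mod 37) write S = 36 + 37t. Substituting into S ≡ 10 (mod 13) gives 37t ≡ 0 (mod 13), and since 11⁻¹ ≡ 6 (mod 13), t ≡ 0. Hence S ≡ 36 + 37·0 = 36 (mod 481).
From S ≡ 36 (mod 481) write S = 36 + 481t. Substituting into S ≡ 14 (mod 17) gives 481t ≡ 12 (mod 17), and since 5⁻¹ ≡ 7 (mod 17), t ≡ 16. Hence S ≡ 36 + 481·16 = 7732 (mod 8177).

7732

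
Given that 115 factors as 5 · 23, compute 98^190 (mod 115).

Mod 5: 98 ≡ 3; by Fermat, exponent reduces to 190 mod 4 = 2; 3^2 ≡ 4 (mod 5).
Mod 23: 98 ≡ 6; by Fermat, exponent reduces to 190 mod 22 = 14; 6^14 ≡ 9 (mod 23).
Combine by CRT: x ≡ 4 (mod 5), x ≡ 9 (mod 23) ⇒ x ≡ 9 (mod 115).

9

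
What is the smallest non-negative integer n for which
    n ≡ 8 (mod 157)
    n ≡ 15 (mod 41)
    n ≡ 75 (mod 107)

611366

Combine the congruences pairwise.
From n ≡ 8 (mod 157) write n = 8 + 157t. Substituting into n ≡ 15 (mod 41) gives 157t ≡ 7 (mod 41), and since 34⁻¹ ≡ 35 (mod 41), t ≡ 40. Hence n ≡ 8 + 157·40 = 6288 (mod 6437).
From n ≡ 6288 (mod 6437) write n = 6288 + 6437t. Substituting into n ≡ 75 (mod 107) gives 6437t ≡ 100 (mod 107), and since 17⁻¹ ≡ 63 (mod 107), t ≡ 94. Hence n ≡ 6288 + 6437·94 = 611366 (mod 688759).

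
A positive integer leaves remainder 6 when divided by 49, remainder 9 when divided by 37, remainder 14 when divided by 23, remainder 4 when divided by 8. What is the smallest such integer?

The moduli are pairwise coprime; N = 49·37·23·8 = 333592.
N/49 = 6808; 6808 ≡ 46 (mod 49); 46·16 ≡ 1, so inverse 16.
N/37 = 9016; 9016 ≡ 25 (mod 37); 25·3 ≡ 1, so inverse 3.
N/23 = 14504; 14504 ≡ 14 (mod 23); 14·5 ≡ 1, so inverse 5.
N/8 = 41699; 41699 ≡ 3 (mod 8); 3·3 ≡ 1, so inverse 3.
t ≡ 6·6808·16 + 9·9016·3 + 14·14504·5 + 4·41699·3 = 2412668.
2412668 mod 333592 = 77524.

77524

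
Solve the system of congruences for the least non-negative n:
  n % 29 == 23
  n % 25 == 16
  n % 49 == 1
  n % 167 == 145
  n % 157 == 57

From n ≡ 23 (mod 29) write n = 23 + 29t. Substituting into n ≡ 16 (mod 25) gives 29t ≡ 18 (mod 25), and since 4⁻¹ ≡ 19 (mod 25), t ≡ 17. Hence n ≡ 23 + 29·17 = 516 (mod 725).
From n ≡ 516 (mod 725) write n = 516 + 725t. Substituting into n ≡ 1 (mod 49) gives 725t ≡ 24 (mod 49), and since 39⁻¹ ≡ 44 (mod 49), t ≡ 27. Hence n ≡ 516 + 725·27 = 20091 (mod 35525).
From n ≡ 20091 (mod 35525) write n = 20091 + 35525t. Substituting into n ≡ 145 (mod 167) gives 35525t ≡ 94 (mod 167), and since 121⁻¹ ≡ 98 (mod 167), t ≡ 27. Hence n ≡ 20091 + 35525·27 = 979266 (mod 5932675).
From n ≡ 979266 (mod 5932675) write n = 979266 + 5932675t. Substituting into n ≡ 57 (mod 157) gives 5932675t ≡ 0 (mod 157), and since 116⁻¹ ≡ 134 (mod 157), t ≡ 0. Hence n ≡ 979266 + 5932675·0 = 979266 (mod 931429975).

979266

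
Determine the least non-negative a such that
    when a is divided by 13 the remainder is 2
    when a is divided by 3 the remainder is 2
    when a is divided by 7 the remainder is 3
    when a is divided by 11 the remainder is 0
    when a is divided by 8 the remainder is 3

The moduli are pairwise coprime; N = 13·3·7·11·8 = 24024.
N/13 = 1848; 1848 ≡ 2 (mod 13); 2·7 ≡ 1, so inverse 7.
N/3 = 8008; 8008 ≡ 1 (mod 3), inverse 1.
N/7 = 3432; 3432 ≡ 2 (mod 7); 2·4 ≡ 1, so inverse 4.
N/11 = 2184; 2184 ≡ 6 (mod 11); 6·2 ≡ 1, so inverse 2.
N/8 = 3003; 3003 ≡ 3 (mod 8); 3·3 ≡ 1, so inverse 3.
a ≡ 2·1848·7 + 2·8008·1 + 3·3432·4 + 0·2184·2 + 3·3003·3 = 110099.
110099 mod 24024 = 14003.

14003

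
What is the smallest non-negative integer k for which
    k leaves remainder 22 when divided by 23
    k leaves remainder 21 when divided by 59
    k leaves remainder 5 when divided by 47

The moduli are pairwise coprime; N = 23·59·47 = 63779.
N/23 = 2773; 2773 ≡ 13 (mod 23); 13·16 ≡ 1, so inverse 16.
N/59 = 1081; 1081 ≡ 19 (mod 59); 19·28 ≡ 1, so inverse 28.
N/47 = 1357; 1357 ≡ 41 (mod 47); 41·39 ≡ 1, so inverse 39.
k ≡ 22·2773·16 + 21·1081·28 + 5·1357·39 = 1876339.
1876339 mod 63779 = 26748.

26748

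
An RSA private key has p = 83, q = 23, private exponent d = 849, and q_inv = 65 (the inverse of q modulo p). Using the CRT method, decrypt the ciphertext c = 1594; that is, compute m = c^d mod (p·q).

d_p = d mod (p−1) = 849 mod 82 = 29; d_q = d mod (q−1) = 13.
m₁ = c^(d_p) mod p: c ≡ 17 (mod 83), and 17^29 mod 83 = 61.
m₂ = c^(d_q) mod q: c ≡ 7 (mod 23), and 7^13 mod 23 = 20.
h = q_inv·(m₁ − m₂) mod p = 65·(61 − 20) mod 83 = 9.
m = m₂ + h·q = 20 + 9·23 = 227.

227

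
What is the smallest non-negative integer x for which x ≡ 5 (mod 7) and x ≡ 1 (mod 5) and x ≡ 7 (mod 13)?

The moduli are pairwise coprime; N = 7·5·13 = 455.
N/7 = 65; 65 ≡ 2 (mod 7); 2·4 ≡ 1, so inverse 4.
N/5 = 91; 91 ≡ 1 (mod 5), inverse 1.
N/13 = 35; 35 ≡ 9 (mod 13); 9·3 ≡ 1, so inverse 3.
x ≡ 5·65·4 + 1·91·1 + 7·35·3 = 2126.
2126 mod 455 = 306.

306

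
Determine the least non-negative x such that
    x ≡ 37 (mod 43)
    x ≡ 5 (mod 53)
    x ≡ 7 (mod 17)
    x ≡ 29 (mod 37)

The moduli are pairwise coprime; N = 43·53·17·37 = 1433491.
N/43 = 33337; 33337 ≡ 12 (mod 43); 12·18 ≡ 1, so inverse 18.
N/53 = 27047; 27047 ≡ 17 (mod 53); 17·25 ≡ 1, so inverse 25.
N/17 = 84323; 84323 ≡ 3 (mod 17); 3·6 ≡ 1, so inverse 6.
N/37 = 38743; 38743 ≡ 4 (mod 37); 4·28 ≡ 1, so inverse 28.
x ≡ 37·33337·18 + 5·27047·25 + 7·84323·6 + 29·38743·28 = 60584199.
60584199 mod 1433491 = 377577.

377577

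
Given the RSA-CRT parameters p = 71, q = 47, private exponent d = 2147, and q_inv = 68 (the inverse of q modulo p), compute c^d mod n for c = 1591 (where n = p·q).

2099

d_p = d mod (p−1) = 2147 mod 70 = 47; d_q = d mod (q−1) = 31.
m₁ = c^(d_p) mod p: c ≡ 29 (mod 71), and 29^47 mod 71 = 40.
m₂ = c^(d_q) mod q: c ≡ 40 (mod 47), and 40^31 mod 47 = 31.
h = q_inv·(m₁ − m₂) mod p = 68·(40 − 31) mod 71 = 44.
m = m₂ + h·q = 31 + 44·47 = 2099.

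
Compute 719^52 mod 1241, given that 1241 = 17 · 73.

1237

Mod 17: 719 ≡ 5; by Fermat, exponent reduces to 52 mod 16 = 4; 5^4 ≡ 13 (mod 17).
Mod 73: 719 ≡ 62; 62^52 ≡ 69 (mod 73).
Combine by CRT: x ≡ 13 (mod 17), x ≡ 69 (mod 73) ⇒ x ≡ 1237 (mod 1241).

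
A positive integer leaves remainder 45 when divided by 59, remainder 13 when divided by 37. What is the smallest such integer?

753

From k ≡ 45 (mod 59) write k = 45 + 59t. Substituting into k ≡ 13 (mod 37) gives 59t ≡ 5 (mod 37), and since 22⁻¹ ≡ 32 (mod 37), t ≡ 12. Hence k ≡ 45 + 59·12 = 753 (mod 2183).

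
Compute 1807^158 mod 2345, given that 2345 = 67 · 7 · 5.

659

Mod 67: 1807 ≡ 65; by Fermat, exponent reduces to 158 mod 66 = 26; 65^26 ≡ 56 (mod 67).
Mod 7: 1807 ≡ 1; by Fermat, exponent reduces to 158 mod 6 = 2; 1^2 ≡ 1 (mod 7).
Mod 5: 1807 ≡ 2; by Fermat, exponent reduces to 158 mod 4 = 2; 2^2 ≡ 4 (mod 5).
Combine by CRT: x ≡ 56 (mod 67), x ≡ 1 (mod 7), x ≡ 4 (mod 5) ⇒ x ≡ 659 (mod 2345).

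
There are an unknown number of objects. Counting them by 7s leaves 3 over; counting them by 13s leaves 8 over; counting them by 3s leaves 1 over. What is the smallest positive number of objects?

73

The moduli are pairwise coprime; M = 7·13·3 = 273.
M/7 = 39; 39 ≡ 4 (mod 7); 4·2 ≡ 1, so inverse 2.
M/13 = 21; 21 ≡ 8 (mod 13); 8·5 ≡ 1, so inverse 5.
M/3 = 91; 91 ≡ 1 (mod 3), inverse 1.
N ≡ 3·39·2 + 8·21·5 + 1·91·1 = 1165.
1165 mod 273 = 73.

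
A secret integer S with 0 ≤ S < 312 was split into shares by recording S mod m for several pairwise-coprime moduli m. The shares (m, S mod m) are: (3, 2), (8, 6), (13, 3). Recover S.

302

From S ≡ 2 (mod 3) write S = 2 + 3t. Substituting into S ≡ 6 (mod 8) gives 3t ≡ 4 (mod 8), and since 3⁻¹ ≡ 3 (mod 8), t ≡ 4. Hence S ≡ 2 + 3·4 = 14 (mod 24).
From S ≡ 14 (mod 24) write S = 14 + 24t. Substituting into S ≡ 3 (mod 13) gives 24t ≡ 2 (mod 13), and since 11⁻¹ ≡ 6 (mod 13), t ≡ 12. Hence S ≡ 14 + 24·12 = 302 (mod 312).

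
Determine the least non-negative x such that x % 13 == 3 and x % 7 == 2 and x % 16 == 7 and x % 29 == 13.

1927

From x ≡ 3 (mod 13) write x = 3 + 13t. Substituting into x ≡ 2 (mod 7) gives 13t ≡ 6 (mod 7), and since 6⁻¹ ≡ 6 (mod 7), t ≡ 1. Hence x ≡ 3 + 13·1 = 16 (mod 91).
From x ≡ 16 (mod 91) write x = 16 + 91t. Substituting into x ≡ 7 (mod 16) gives 91t ≡ 7 (mod 16), and since 11⁻¹ ≡ 3 (mod 16), t ≡ 5. Hence x ≡ 16 + 91·5 = 471 (mod 1456).
From x ≡ 471 (mod 1456) write x = 471 + 1456t. Substituting into x ≡ 13 (mod 29) gives 1456t ≡ 6 (mod 29), and since 6⁻¹ ≡ 5 (mod 29), t ≡ 1. Hence x ≡ 471 + 1456·1 = 1927 (mod 42224).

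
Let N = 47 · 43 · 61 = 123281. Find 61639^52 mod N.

103747

Mod 47: 61639 ≡ 22; by Fermat, exponent reduces to 52 mod 46 = 6; 22^6 ≡ 18 (mod 47).
Mod 43: 61639 ≡ 20; by Fermat, exponent reduces to 52 mod 42 = 10; 20^10 ≡ 31 (mod 43).
Mod 61: 61639 ≡ 29; 29^52 ≡ 47 (mod 61).
Combine by CRT: x ≡ 18 (mod 47), x ≡ 31 (mod 43), x ≡ 47 (mod 61) ⇒ x ≡ 103747 (mod 123281).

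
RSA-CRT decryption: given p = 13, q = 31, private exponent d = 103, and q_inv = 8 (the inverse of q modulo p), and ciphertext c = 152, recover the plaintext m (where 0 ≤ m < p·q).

100

d_p = d mod (p−1) = 103 mod 12 = 7; d_q = d mod (q−1) = 13.
m₁ = c^(d_p) mod p: c ≡ 9 (mod 13), and 9^7 mod 13 = 9.
m₂ = c^(d_q) mod q: c ≡ 28 (mod 31), and 28^13 mod 31 = 7.
h = q_inv·(m₁ − m₂) mod p = 8·(9 − 7) mod 13 = 3.
m = m₂ + h·q = 7 + 3·31 = 100.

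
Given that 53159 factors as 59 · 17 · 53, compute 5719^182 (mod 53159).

Mod 59: 5719 ≡ 55; by Fermat, exponent reduces to 182 mod 58 = 8; 55^8 ≡ 46 (mod 59).
Mod 17: 5719 ≡ 7; by Fermat, exponent reduces to 182 mod 16 = 6; 7^6 ≡ 9 (mod 17).
Mod 53: 5719 ≡ 48; by Fermat, exponent reduces to 182 mod 52 = 26; 48^26 ≡ 52 (mod 53).
Combine by CRT: x ≡ 46 (mod 59), x ≡ 9 (mod 17), x ≡ 52 (mod 53) ⇒ x ≡ 34502 (mod 53159).

34502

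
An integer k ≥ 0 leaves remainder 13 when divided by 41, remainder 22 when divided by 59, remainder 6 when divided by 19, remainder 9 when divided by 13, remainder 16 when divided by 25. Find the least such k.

11989766

From k ≡ 13 (mod 41) write k = 13 + 41t. Substituting into k ≡ 22 (mod 59) gives 41t ≡ 9 (mod 59), and since 41⁻¹ ≡ 36 (mod 59), t ≡ 29. Hence k ≡ 13 + 41·29 = 1202 (mod 2419).
From k ≡ 1202 (mod 2419) write k = 1202 + 2419t. Substituting into k ≡ 6 (mod 19) gives 2419t ≡ 1 (mod 19), and since 6⁻¹ ≡ 16 (mod 19), t ≡ 16. Hence k ≡ 1202 + 2419·16 = 39906 (mod 45961).
From k ≡ 39906 (mod 45961) write k = 39906 + 45961t. Substituting into k ≡ 9 (mod 13) gives 45961t ≡ 0 (mod 13), and since 6⁻¹ ≡ 11 (mod 13), t ≡ 0. Hence k ≡ 39906 + 45961·0 = 39906 (mod 597493).
From k ≡ 39906 (mod 597493) write k = 39906 + 597493t. Substituting into k ≡ 16 (mod 25) gives 597493t ≡ 10 (mod 25), and since 18⁻¹ ≡ 7 (mod 25), t ≡ 20. Hence k ≡ 39906 + 597493·20 = 11989766 (mod 14937325).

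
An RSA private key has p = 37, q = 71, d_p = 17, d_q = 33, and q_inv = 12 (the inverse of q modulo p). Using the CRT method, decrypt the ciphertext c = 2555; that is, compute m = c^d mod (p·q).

m₁ = c^(d_p) mod p: c ≡ 2 (mod 37), and 2^17 mod 37 = 18.
m₂ = c^(d_q) mod q: c ≡ 70 (mod 71), and 70^33 mod 71 = 70.
h = q_inv·(m₁ − m₂) mod p = 12·(18 − 70) mod 37 = 5.
m = m₂ + h·q = 70 + 5·71 = 425.

425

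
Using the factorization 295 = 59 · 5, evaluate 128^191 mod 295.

67

Mod 59: 128 ≡ 10; by Fermat, exponent reduces to 191 mod 58 = 17; 10^17 ≡ 8 (mod 59).
Mod 5: 128 ≡ 3; by Fermat, exponent reduces to 191 mod 4 = 3; 3^3 ≡ 2 (mod 5).
Combine by CRT: x ≡ 8 (mod 59), x ≡ 2 (mod 5) ⇒ x ≡ 67 (mod 295).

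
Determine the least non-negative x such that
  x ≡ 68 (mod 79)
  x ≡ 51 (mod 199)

Combine the congruences pairwise.
From x ≡ 68 (mod 79) write x = 68 + 79t. Substituting into x ≡ 51 (mod 199) gives 79t ≡ 182 (mod 199), and since 79⁻¹ ≡ 131 (mod 199), t ≡ 161. Hence x ≡ 68 + 79·161 = 12787 (mod 15721).

12787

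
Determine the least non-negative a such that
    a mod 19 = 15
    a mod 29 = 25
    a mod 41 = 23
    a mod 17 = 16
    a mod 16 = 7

6134279

The moduli are pairwise coprime; N = 19·29·41·17·16 = 6144752.
N/19 = 323408; 323408 ≡ 9 (mod 19); 9·17 ≡ 1, so inverse 17.
N/29 = 211888; 211888 ≡ 14 (mod 29); 14·27 ≡ 1, so inverse 27.
N/41 = 149872; 149872 ≡ 17 (mod 41); 17·29 ≡ 1, so inverse 29.
N/17 = 361456; 361456 ≡ 2 (mod 17); 2·9 ≡ 1, so inverse 9.
N/16 = 384047; 384047 ≡ 15 (mod 16); 15·15 ≡ 1, so inverse 15.
a ≡ 15·323408·17 + 25·211888·27 + 23·149872·29 + 16·361456·9 + 7·384047·15 = 417832663.
417832663 mod 6144752 = 6134279.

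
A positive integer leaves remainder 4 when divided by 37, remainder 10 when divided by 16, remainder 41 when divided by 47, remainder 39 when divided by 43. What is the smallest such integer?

255674

The moduli are pairwise coprime; N = 37·16·47·43 = 1196432.
N/37 = 32336; 32336 ≡ 35 (mod 37); 35·18 ≡ 1, so inverse 18.
N/16 = 74777; 74777 ≡ 9 (mod 16); 9·9 ≡ 1, so inverse 9.
N/47 = 25456; 25456 ≡ 29 (mod 47); 29·13 ≡ 1, so inverse 13.
N/43 = 27824; 27824 ≡ 3 (mod 43); 3·29 ≡ 1, so inverse 29.
x ≡ 4·32336·18 + 10·74777·9 + 41·25456·13 + 39·27824·29 = 54095114.
54095114 mod 1196432 = 255674.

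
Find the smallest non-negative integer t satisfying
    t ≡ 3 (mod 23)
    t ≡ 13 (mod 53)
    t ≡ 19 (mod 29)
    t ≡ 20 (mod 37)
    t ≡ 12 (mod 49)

27001658

The moduli are pairwise coprime; N = 23·53·29·37·49 = 64091363.
N/23 = 2786581; 2786581 ≡ 16 (mod 23); 16·13 ≡ 1, so inverse 13.
N/53 = 1209271; 1209271 ≡ 23 (mod 53); 23·30 ≡ 1, so inverse 30.
N/29 = 2210047; 2210047 ≡ 15 (mod 29); 15·2 ≡ 1, so inverse 2.
N/37 = 1732199; 1732199 ≡ 7 (mod 37); 7·16 ≡ 1, so inverse 16.
N/49 = 1307987; 1307987 ≡ 30 (mod 49); 30·18 ≡ 1, so inverse 18.
t ≡ 3·2786581·13 + 13·1209271·30 + 19·2210047·2 + 20·1732199·16 + 12·1307987·18 = 1501103007.
1501103007 mod 64091363 = 27001658.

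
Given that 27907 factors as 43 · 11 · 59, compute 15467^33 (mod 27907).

12343

Mod 43: 15467 ≡ 30; 30^33 ≡ 2 (mod 43).
Mod 11: 15467 ≡ 1; by Fermat, exponent reduces to 33 mod 10 = 3; 1^3 ≡ 1 (mod 11).
Mod 59: 15467 ≡ 9; 9^33 ≡ 12 (mod 59).
Combine by CRT: x ≡ 2 (mod 43), x ≡ 1 (mod 11), x ≡ 12 (mod 59) ⇒ x ≡ 12343 (mod 27907).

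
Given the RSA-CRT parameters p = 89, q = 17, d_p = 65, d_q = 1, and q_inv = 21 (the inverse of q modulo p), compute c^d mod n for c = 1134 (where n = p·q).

m₁ = c^(d_p) mod p: c ≡ 66 (mod 89), and 66^65 mod 89 = 75.
m₂ = c^(d_q) mod q: c ≡ 12 (mod 17), and 12^1 mod 17 = 12.
h = q_inv·(m₁ − m₂) mod p = 21·(75 − 12) mod 89 = 77.
m = m₂ + h·q = 12 + 77·17 = 1321.

1321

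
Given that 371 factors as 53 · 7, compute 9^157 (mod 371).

Mod 53: 9 ≡ 9; by Fermat, exponent reduces to 157 mod 52 = 1; 9^1 ≡ 9 (mod 53).
Mod 7: 9 ≡ 2; by Fermat, exponent reduces to 157 mod 6 = 1; 2^1 ≡ 2 (mod 7).
Combine by CRT: x ≡ 9 (mod 53), x ≡ 2 (mod 7) ⇒ x ≡ 9 (mod 371).

9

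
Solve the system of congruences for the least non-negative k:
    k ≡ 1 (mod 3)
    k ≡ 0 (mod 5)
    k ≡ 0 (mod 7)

70

Combine the congruences pairwise.
From k ≡ 1 (mod 3) write k = 1 + 3t. Substituting into k ≡ 0 (mod 5) gives 3t ≡ 4 (mod 5), and since 3⁻¹ ≡ 2 (mod 5), t ≡ 3. Hence k ≡ 1 + 3·3 = 10 (mod 15).
From k ≡ 10 (mod 15) write k = 10 + 15t. Substituting into k ≡ 0 (mod 7) gives 15t ≡ 4 (mod 7), and since 1⁻¹ ≡ 1 (mod 7), t ≡ 4. Hence k ≡ 10 + 15·4 = 70 (mod 105).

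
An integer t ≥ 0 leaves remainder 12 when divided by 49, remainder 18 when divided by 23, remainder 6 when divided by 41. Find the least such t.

3491

The moduli are pairwise coprime; N = 49·23·41 = 46207.
N/49 = 943; 943 ≡ 12 (mod 49); 12·45 ≡ 1, so inverse 45.
N/23 = 2009; 2009 ≡ 8 (mod 23); 8·3 ≡ 1, so inverse 3.
N/41 = 1127; 1127 ≡ 20 (mod 41); 20·39 ≡ 1, so inverse 39.
t ≡ 12·943·45 + 18·2009·3 + 6·1127·39 = 881424.
881424 mod 46207 = 3491.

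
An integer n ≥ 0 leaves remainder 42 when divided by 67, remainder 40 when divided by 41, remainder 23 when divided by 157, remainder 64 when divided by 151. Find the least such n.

Combine the congruences pairwise.
From n ≡ 42 (mod 67) write n = 42 + 67t. Substituting into n ≡ 40 (mod 41) gives 67t ≡ 39 (mod 41), and since 26⁻¹ ≡ 30 (mod 41), t ≡ 22. Hence n ≡ 42 + 67·22 = 1516 (mod 2747).
From n ≡ 1516 (mod 2747) write n = 1516 + 2747t. Substituting into n ≡ 23 (mod 157) gives 2747t ≡ 77 (mod 157), and since 78⁻¹ ≡ 155 (mod 157), t ≡ 3. Hence n ≡ 1516 + 2747·3 = 9757 (mod 431279).
From n ≡ 9757 (mod 431279) write n = 9757 + 431279t. Substituting into n ≡ 64 (mod 151) gives 431279t ≡ 122 (mod 151), and since 23⁻¹ ≡ 46 (mod 151), t ≡ 25. Hence n ≡ 9757 + 431279·25 = 10791732 (mod 65123129).

10791732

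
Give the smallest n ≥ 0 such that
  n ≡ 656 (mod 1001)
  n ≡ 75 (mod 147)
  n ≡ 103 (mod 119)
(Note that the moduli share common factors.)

gcd(1001, 147) = 7 and 7 | (75 − 656), so the pair is consistent; merging gives n ≡ 5661 (mod 21021), where 21021 = lcm(1001, 147).
gcd(21021, 119) = 7 and 7 | (103 − 5661), so the pair is consistent; merging gives n ≡ 47703 (mod 357357), where 357357 = lcm(21021, 119).
The solution is unique modulo lcm(1001, 147, 119) = 357357.

47703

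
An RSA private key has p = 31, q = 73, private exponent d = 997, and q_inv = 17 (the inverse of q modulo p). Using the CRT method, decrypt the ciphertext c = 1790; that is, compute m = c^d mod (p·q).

742

d_p = d mod (p−1) = 997 mod 30 = 7; d_q = d mod (q−1) = 61.
m₁ = c^(d_p) mod p: c ≡ 23 (mod 31), and 23^7 mod 31 = 29.
m₂ = c^(d_q) mod q: c ≡ 38 (mod 73), and 38^61 mod 73 = 12.
h = q_inv·(m₁ − m₂) mod p = 17·(29 − 12) mod 31 = 10.
m = m₂ + h·q = 12 + 10·73 = 742.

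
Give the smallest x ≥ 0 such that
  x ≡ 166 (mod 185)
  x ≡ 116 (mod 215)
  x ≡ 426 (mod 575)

Combine the congruences pairwise.
gcd(185, 215) = 5 and 5 | (116 − 166), so the pair is consistent; merging gives x ≡ 3126 (mod 7955), where 7955 = lcm(185, 215).
gcd(7955, 575) = 5 and 5 | (426 − 3126), so the pair is consistent; merging gives x ≡ 758851 (mod 914825), where 914825 = lcm(7955, 575).
The solution is unique modulo lcm(185, 215, 575) = 914825.

758851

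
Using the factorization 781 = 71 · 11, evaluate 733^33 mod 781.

761

Mod 71: 733 ≡ 23; 23^33 ≡ 51 (mod 71).
Mod 11: 733 ≡ 7; by Fermat, exponent reduces to 33 mod 10 = 3; 7^3 ≡ 2 (mod 11).
Combine by CRT: x ≡ 51 (mod 71), x ≡ 2 (mod 11) ⇒ x ≡ 761 (mod 781).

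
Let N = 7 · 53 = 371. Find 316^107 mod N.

204

Mod 7: 316 ≡ 1; by Fermat, exponent reduces to 107 mod 6 = 5; 1^5 ≡ 1 (mod 7).
Mod 53: 316 ≡ 51; by Fermat, exponent reduces to 107 mod 52 = 3; 51^3 ≡ 45 (mod 53).
Combine by CRT: x ≡ 1 (mod 7), x ≡ 45 (mod 53) ⇒ x ≡ 204 (mod 371).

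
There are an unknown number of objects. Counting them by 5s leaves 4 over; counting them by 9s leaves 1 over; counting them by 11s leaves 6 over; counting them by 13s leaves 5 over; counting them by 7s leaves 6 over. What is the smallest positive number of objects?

From N ≡ 4 (mod 5) write N = 4 + 5t. Substituting into N ≡ 1 (mod 9) gives 5t ≡ 6 (mod 9), and since 5⁻¹ ≡ 2 (mod 9), t ≡ 3. Hence N ≡ 4 + 5·3 = 19 (mod 45).
From N ≡ 19 (mod 45) write N = 19 + 45t. Substituting into N ≡ 6 (mod 11) gives 45t ≡ 9 (mod 11), and since 1⁻¹ ≡ 1 (mod 11), t ≡ 9. Hence N ≡ 19 + 45·9 = 424 (mod 495).
From N ≡ 424 (mod 495) write N = 424 + 495t. Substituting into N ≡ 5 (mod 13) gives 495t ≡ 10 (mod 13), and since 1⁻¹ ≡ 1 (mod 13), t ≡ 10. Hence N ≡ 424 + 495·10 = 5374 (mod 6435).
From N ≡ 5374 (mod 6435) write N = 5374 + 6435t. Substituting into N ≡ 6 (mod 7) gives 6435t ≡ 1 (mod 7), and since 2⁻¹ ≡ 4 (mod 7), t ≡ 4. Hence N ≡ 5374 + 6435·4 = 31114 (mod 45045).

31114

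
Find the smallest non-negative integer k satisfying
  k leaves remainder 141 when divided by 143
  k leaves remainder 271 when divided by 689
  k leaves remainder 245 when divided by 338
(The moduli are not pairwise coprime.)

gcd(143, 689) = 13 and 13 | (271 − 141), so the pair is consistent; merging gives k ≡ 3716 (mod 7579), where 7579 = lcm(143, 689).
gcd(7579, 338) = 13 and 13 | (245 − 3716), so the pair is consistent; merging gives k ≡ 178033 (mod 197054), where 197054 = lcm(7579, 338).
The solution is unique modulo lcm(143, 689, 338) = 197054.

178033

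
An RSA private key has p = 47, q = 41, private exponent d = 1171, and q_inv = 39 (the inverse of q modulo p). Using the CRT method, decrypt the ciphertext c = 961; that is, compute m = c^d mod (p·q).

551

d_p = d mod (p−1) = 1171 mod 46 = 21; d_q = d mod (q−1) = 11.
m₁ = c^(d_p) mod p: c ≡ 21 (mod 47), and 21^21 mod 47 = 34.
m₂ = c^(d_q) mod q: c ≡ 18 (mod 41), and 18^11 mod 41 = 18.
h = q_inv·(m₁ − m₂) mod p = 39·(34 − 18) mod 47 = 13.
m = m₂ + h·q = 18 + 13·41 = 551.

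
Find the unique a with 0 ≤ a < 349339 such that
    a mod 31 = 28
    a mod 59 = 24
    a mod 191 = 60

The moduli are pairwise coprime; N = 31·59·191 = 349339.
N/31 = 11269; 11269 ≡ 16 (mod 31); 16·2 ≡ 1, so inverse 2.
N/59 = 5921; 5921 ≡ 21 (mod 59); 21·45 ≡ 1, so inverse 45.
N/191 = 1829; 1829 ≡ 110 (mod 191); 110·33 ≡ 1, so inverse 33.
a ≡ 28·11269·2 + 24·5921·45 + 60·1829·33 = 10647164.
10647164 mod 349339 = 166994.

166994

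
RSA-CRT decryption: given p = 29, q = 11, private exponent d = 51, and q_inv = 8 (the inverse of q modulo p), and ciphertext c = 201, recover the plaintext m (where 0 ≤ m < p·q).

135

d_p = d mod (p−1) = 51 mod 28 = 23; d_q = d mod (q−1) = 1.
m₁ = c^(d_p) mod p: c ≡ 27 (mod 29), and 27^23 mod 29 = 19.
m₂ = c^(d_q) mod q: c ≡ 3 (mod 11), and 3^1 mod 11 = 3.
h = q_inv·(m₁ − m₂) mod p = 8·(19 − 3) mod 29 = 12.
m = m₂ + h·q = 3 + 12·11 = 135.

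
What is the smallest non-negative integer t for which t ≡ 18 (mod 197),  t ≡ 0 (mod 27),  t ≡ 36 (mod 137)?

From t ≡ 18 (mod 197) write t = 18 + 197s. Substituting into t ≡ 0 (mod 27) gives 197s ≡ 9 (mod 27), and since 8⁻¹ ≡ 17 (mod 27), s ≡ 18. Hence t ≡ 18 + 197·18 = 3564 (mod 5319).
From t ≡ 3564 (mod 5319) write t = 3564 + 5319s. Substituting into t ≡ 36 (mod 137) gives 5319s ≡ 34 (mod 137), and since 113⁻¹ ≡ 97 (mod 137), s ≡ 10. Hence t ≡ 3564 + 5319·10 = 56754 (mod 728703).

56754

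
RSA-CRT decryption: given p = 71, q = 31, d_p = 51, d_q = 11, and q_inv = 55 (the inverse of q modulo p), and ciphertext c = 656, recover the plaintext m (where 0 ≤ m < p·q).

m₁ = c^(d_p) mod p: c ≡ 17 (mod 71), and 17^51 mod 71 = 17.
m₂ = c^(d_q) mod q: c ≡ 5 (mod 31), and 5^11 mod 31 = 25.
h = q_inv·(m₁ − m₂) mod p = 55·(17 − 25) mod 71 = 57.
m = m₂ + h·q = 25 + 57·31 = 1792.

1792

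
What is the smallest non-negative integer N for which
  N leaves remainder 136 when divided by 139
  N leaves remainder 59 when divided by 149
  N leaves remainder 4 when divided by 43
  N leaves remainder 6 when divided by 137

Combine the congruences pairwise.
From N ≡ 136 (mod 139) write N = 136 + 139t. Substituting into N ≡ 59 (mod 149) gives 139t ≡ 72 (mod 149), and since 139⁻¹ ≡ 134 (mod 149), t ≡ 112. Hence N ≡ 136 + 139·112 = 15704 (mod 20711).
From N ≡ 15704 (mod 20711) write N = 15704 + 20711t. Substituting into N ≡ 4 (mod 43) gives 20711t ≡ 38 (mod 43), and since 28⁻¹ ≡ 20 (mod 43), t ≡ 29. Hence N ≡ 15704 + 20711·29 = 616323 (mod 890573).
From N ≡ 616323 (mod 890573) write N = 616323 + 890573t. Substituting into N ≡ 6 (mod 137) gives 890573t ≡ 46 (mod 137), and since 73⁻¹ ≡ 122 (mod 137), t ≡ 132. Hence N ≡ 616323 + 890573·132 = 118171959 (mod 122008501).

118171959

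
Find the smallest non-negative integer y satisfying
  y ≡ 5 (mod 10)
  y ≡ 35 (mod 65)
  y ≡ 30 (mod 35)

gcd(10, 65) = 5 and 5 | (35 − 5), so the pair is consistent; merging gives y ≡ 35 (mod 130), where 130 = lcm(10, 65).
gcd(130, 35) = 5 and 5 | (30 − 35), so the pair is consistent; merging gives y ≡ 555 (mod 910), where 910 = lcm(130, 35).
The solution is unique modulo lcm(10, 65, 35) = 910.

555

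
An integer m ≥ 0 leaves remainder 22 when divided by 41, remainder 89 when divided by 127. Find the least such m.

From m ≡ 22 (mod 41) write m = 22 + 41t. Substituting into m ≡ 89 (mod 127) gives 41t ≡ 67 (mod 127), and since 41⁻¹ ≡ 31 (mod 127), t ≡ 45. Hence m ≡ 22 + 41·45 = 1867 (mod 5207).

1867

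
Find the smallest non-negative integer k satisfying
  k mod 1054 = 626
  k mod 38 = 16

4842

gcd(1054, 38) = 2 and 2 | (16 − 626), so the pair is consistent; merging gives k ≡ 4842 (mod 20026), where 20026 = lcm(1054, 38).
The solution is unique modulo lcm(1054, 38) = 20026.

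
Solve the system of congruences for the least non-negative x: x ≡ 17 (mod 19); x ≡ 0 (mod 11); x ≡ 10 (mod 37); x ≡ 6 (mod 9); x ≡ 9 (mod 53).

2886972

From x ≡ 17 (mod 19) write x = 17 + 19t. Substituting into x ≡ 0 (mod 11) gives 19t ≡ 5 (mod 11), and since 8⁻¹ ≡ 7 (mod 11), t ≡ 2. Hence x ≡ 17 + 19·2 = 55 (mod 209).
From x ≡ 55 (mod 209) write x = 55 + 209t. Substituting into x ≡ 10 (mod 37) gives 209t ≡ 29 (mod 37), and since 24⁻¹ ≡ 17 (mod 37), t ≡ 12. Hence x ≡ 55 + 209·12 = 2563 (mod 7733).
From x ≡ 2563 (mod 7733) write x = 2563 + 7733t. Substituting into x ≡ 6 (mod 9) gives 7733t ≡ 8 (mod 9), and since 2⁻¹ ≡ 5 (mod 9), t ≡ 4. Hence x ≡ 2563 + 7733·4 = 33495 (mod 69597).
From x ≡ 33495 (mod 69597) write x = 33495 + 69597t. Substituting into x ≡ 9 (mod 53) gives 69597t ≡ 10 (mod 53), and since 8⁻¹ ≡ 20 (mod 53), t ≡ 41. Hence x ≡ 33495 + 69597·41 = 2886972 (mod 3688641).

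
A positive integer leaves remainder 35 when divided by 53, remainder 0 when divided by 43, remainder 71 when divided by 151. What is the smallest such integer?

From N ≡ 35 (mod 53) write N = 35 + 53t. Substituting into N ≡ 0 (mod 43) gives 53t ≡ 8 (mod 43), and since 10⁻¹ ≡ 13 (mod 43), t ≡ 18. Hence N ≡ 35 + 53·18 = 989 (mod 2279).
From N ≡ 989 (mod 2279) write N = 989 + 2279t. Substituting into N ≡ 71 (mod 151) gives 2279t ≡ 139 (mod 151), and since 14⁻¹ ≡ 54 (mod 151), t ≡ 107. Hence N ≡ 989 + 2279·107 = 244842 (mod 344129).

244842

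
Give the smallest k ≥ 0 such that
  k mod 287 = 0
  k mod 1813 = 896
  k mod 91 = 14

Combine the congruences pairwise.
gcd(287, 1813) = 7 and 7 | (896 − 0), so the pair is consistent; merging gives k ≡ 51660 (mod 74333), where 74333 = lcm(287, 1813).
gcd(74333, 91) = 7 and 7 | (14 − 51660), so the pair is consistent; merging gives k ≡ 794990 (mod 966329), where 966329 = lcm(74333, 91).
The solution is unique modulo lcm(287, 1813, 91) = 966329.

794990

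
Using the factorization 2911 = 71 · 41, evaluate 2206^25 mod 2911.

Mod 71: 2206 ≡ 5; 5^25 ≡ 1 (mod 71).
Mod 41: 2206 ≡ 33; 33^25 ≡ 32 (mod 41).
Combine by CRT: x ≡ 1 (mod 71), x ≡ 32 (mod 41) ⇒ x ≡ 1918 (mod 2911).

1918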